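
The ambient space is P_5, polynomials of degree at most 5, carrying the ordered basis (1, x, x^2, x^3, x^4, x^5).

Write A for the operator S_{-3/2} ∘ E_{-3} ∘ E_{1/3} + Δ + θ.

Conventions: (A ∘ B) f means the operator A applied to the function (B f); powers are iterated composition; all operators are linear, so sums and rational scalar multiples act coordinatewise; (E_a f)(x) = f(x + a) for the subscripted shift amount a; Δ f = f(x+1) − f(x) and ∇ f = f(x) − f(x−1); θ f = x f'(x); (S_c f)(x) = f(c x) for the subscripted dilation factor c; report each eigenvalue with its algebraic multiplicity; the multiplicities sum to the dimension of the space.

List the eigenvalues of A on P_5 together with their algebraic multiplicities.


λ = -83/32 (multiplicity 1), λ = -1/2 (multiplicity 1), λ = -3/8 (multiplicity 1), λ = 1 (multiplicity 1), λ = 17/4 (multiplicity 1), λ = 145/16 (multiplicity 1)

image of 1: 1
image of x: -(1/2)x - 5/3
image of x^2: (17/4)x^2 + 10x + 73/9
image of x^3: -(3/8)x^3 - 15x^2 - 29x - 485/27
image of x^4: (145/16)x^4 + 40x^3 + 102x^2 + (1060/9)x + 4177/81
image of x^5: -(83/32)x^5 - (125/2)x^4 - 230x^3 - (1250/3)x^2 - (10105/27)x - 32525/243
the matrix is upper triangular; its diagonal is (1, -1/2, 17/4, -3/8, 145/16, -83/32)
for a triangular matrix the eigenvalues are the diagonal entries, with algebraic multiplicity their repetition count


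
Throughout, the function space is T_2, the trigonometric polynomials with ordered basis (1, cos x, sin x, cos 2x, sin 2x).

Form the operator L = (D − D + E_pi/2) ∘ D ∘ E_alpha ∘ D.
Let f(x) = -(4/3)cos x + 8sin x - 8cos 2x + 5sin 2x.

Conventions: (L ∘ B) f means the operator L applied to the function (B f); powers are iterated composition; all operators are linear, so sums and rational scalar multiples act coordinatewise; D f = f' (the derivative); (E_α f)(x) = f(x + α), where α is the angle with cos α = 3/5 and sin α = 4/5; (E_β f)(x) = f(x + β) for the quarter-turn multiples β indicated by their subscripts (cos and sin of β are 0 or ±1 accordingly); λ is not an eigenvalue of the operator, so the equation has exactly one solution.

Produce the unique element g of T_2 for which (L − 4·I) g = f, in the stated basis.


write g with unknown coordinates in the stated basis and equate coefficients in (L − 4·I) g = f
solving from the highest basis element down gives g = (136/159)cos x - (124/53)sin x + (17/32)cos 2x - (11/8)sin 2x
check: L g = (332/159)cos x - (72/53)sin x - (47/8)cos 2x - (1/2)sin 2x
so L g − 4·g = -(4/3)cos x + 8sin x - 8cos 2x + 5sin 2x = f ✓

the result is g(x) = (136/159)cos x - (124/53)sin x + (17/32)cos 2x - (11/8)sin 2x


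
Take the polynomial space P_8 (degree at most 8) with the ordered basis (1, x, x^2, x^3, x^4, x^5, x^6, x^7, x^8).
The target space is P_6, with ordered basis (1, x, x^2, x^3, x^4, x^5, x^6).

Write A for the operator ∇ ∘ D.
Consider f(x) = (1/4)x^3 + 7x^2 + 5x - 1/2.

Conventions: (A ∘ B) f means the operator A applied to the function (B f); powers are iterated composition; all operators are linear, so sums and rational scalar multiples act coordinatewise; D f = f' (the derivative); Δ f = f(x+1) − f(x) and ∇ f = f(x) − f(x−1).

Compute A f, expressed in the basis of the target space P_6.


D f = (3/4)x^2 + 14x + 5
∇ D f = (3/2)x + 53/4

the image equals g(x) = (3/2)x + 53/4


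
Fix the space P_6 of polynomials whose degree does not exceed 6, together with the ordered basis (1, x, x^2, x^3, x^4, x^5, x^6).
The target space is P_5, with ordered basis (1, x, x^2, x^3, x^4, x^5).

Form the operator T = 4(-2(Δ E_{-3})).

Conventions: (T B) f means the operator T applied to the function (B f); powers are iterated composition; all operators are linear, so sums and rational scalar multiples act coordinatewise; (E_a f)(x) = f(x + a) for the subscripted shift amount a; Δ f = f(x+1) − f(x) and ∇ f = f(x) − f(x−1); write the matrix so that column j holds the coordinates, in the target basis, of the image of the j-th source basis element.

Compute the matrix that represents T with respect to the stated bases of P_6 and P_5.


image of 1: 0
image of x: -8
image of x^2: -16x + 40
image of x^3: -24x^2 + 120x - 152
image of x^4: -32x^3 + 240x^2 - 608x + 520
image of x^5: -40x^4 + 400x^3 - 1520x^2 + 2600x - 1688
image of x^6: -48x^5 + 600x^4 - 3040x^3 + 7800x^2 - 10128x + 5320
each image's coordinates form column j of the matrix

the matrix is [[0, -8, 40, -152, 520, -1688, 5320]; [0, 0, -16, 120, -608, 2600, -10128]; [0, 0, 0, -24, 240, -1520, 7800]; [0, 0, 0, 0, -32, 400, -3040]; [0, 0, 0, 0, 0, -40, 600]; [0, 0, 0, 0, 0, 0, -48]] (rows listed top to bottom)


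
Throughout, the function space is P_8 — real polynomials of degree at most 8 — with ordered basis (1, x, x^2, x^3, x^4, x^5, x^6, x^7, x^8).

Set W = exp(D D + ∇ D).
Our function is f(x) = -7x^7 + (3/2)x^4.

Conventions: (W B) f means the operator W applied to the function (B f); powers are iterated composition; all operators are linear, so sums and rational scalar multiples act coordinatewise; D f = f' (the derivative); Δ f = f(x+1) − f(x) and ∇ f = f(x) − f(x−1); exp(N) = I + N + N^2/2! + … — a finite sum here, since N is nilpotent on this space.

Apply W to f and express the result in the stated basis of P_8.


g(x) = -7x^7 - 588x^5 + (1473/2)x^4 - 12740x^3 + 18411x^2 - 63522x + 41287

order-1 term: -588x^5 + 735x^4 - 980x^3 + 771x^2 - 312x + 55
order-2 term: -11760x^3 + 17640x^2 - 16170x + 5952
order-3 term: -47040x + 35280
the series for exp(D D + ∇ D) f terminates at order 3
exp(D D + ∇ D) f = -7x^7 - 588x^5 + (1473/2)x^4 - 12740x^3 + 18411x^2 - 63522x + 41287


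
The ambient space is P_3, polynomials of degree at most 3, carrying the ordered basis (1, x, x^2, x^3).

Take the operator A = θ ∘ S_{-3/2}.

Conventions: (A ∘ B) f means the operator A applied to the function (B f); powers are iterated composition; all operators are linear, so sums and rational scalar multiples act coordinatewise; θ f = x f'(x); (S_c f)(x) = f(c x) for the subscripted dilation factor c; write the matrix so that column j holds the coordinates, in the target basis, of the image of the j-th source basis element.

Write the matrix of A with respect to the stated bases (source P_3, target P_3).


image of 1: 0
image of x: -(3/2)x
image of x^2: (9/2)x^2
image of x^3: -(81/8)x^3
each image's coordinates form column j of the matrix

the matrix is [[0, 0, 0, 0]; [0, -3/2, 0, 0]; [0, 0, 9/2, 0]; [0, 0, 0, -81/8]] (rows listed top to bottom)


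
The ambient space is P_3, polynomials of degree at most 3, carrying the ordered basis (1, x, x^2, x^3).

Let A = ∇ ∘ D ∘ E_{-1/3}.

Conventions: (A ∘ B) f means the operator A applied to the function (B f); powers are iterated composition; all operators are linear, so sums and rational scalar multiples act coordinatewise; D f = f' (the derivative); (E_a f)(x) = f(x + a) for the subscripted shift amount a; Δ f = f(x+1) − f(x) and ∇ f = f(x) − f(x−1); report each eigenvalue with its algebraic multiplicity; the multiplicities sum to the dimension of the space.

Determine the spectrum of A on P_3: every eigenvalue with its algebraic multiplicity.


λ = 0 (multiplicity 4)

image of 1: 0
image of x: 0
image of x^2: 2
image of x^3: 6x - 5
the matrix is upper triangular; its diagonal is (0, 0, 0, 0)
for a triangular matrix the eigenvalues are the diagonal entries, with algebraic multiplicity their repetition count


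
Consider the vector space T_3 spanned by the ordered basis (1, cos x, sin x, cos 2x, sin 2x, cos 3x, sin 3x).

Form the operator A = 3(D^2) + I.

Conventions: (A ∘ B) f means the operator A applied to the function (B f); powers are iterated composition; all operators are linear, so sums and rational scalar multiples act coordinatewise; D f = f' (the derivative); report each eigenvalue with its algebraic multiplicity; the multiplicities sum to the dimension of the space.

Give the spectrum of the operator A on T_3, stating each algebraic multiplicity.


λ = -26 (multiplicity 2), λ = -11 (multiplicity 2), λ = -2 (multiplicity 2), λ = 1 (multiplicity 1)

image of 1: 1
image of cos x: -2cos x
image of sin x: -2sin x
image of cos 2x: -11cos 2x
image of sin 2x: -11sin 2x
image of cos 3x: -26cos 3x
image of sin 3x: -26sin 3x
the matrix is diagonal; its diagonal is (1, -2, -2, -11, -11, -26, -26)
for a triangular matrix the eigenvalues are the diagonal entries, with algebraic multiplicity their repetition count


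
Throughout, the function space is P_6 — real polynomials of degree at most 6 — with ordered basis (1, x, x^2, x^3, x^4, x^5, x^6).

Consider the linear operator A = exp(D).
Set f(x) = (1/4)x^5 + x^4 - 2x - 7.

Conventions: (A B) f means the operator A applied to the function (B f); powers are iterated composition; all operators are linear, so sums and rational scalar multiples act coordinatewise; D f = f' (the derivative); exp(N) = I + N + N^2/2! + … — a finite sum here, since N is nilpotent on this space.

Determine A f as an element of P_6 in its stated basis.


order-1 term: (5/4)x^4 + 4x^3 - 2
order-2 term: (5/2)x^3 + 6x^2
order-3 term: (5/2)x^2 + 4x
order-4 term: (5/4)x + 1
order-5 term: 1/4
the series for exp(D) f terminates at order 5
exp(D) f = (1/4)x^5 + (9/4)x^4 + (13/2)x^3 + (17/2)x^2 + (13/4)x - 31/4

the image equals g(x) = (1/4)x^5 + (9/4)x^4 + (13/2)x^3 + (17/2)x^2 + (13/4)x - 31/4


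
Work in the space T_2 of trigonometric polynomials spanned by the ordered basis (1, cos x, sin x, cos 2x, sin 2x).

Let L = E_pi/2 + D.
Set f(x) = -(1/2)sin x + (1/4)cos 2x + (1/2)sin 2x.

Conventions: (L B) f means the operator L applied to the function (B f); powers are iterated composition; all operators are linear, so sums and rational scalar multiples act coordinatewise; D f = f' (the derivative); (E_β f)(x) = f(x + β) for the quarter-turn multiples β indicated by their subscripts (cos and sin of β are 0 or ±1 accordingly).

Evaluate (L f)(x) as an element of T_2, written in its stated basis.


E_pi/2 f = -(1/2)cos x - (1/4)cos 2x - (1/2)sin 2x
D f = -(1/2)cos x + cos 2x - (1/2)sin 2x
(E_pi/2 + D) f = -cos x + (3/4)cos 2x - sin 2x

the image equals g(x) = -cos x + (3/4)cos 2x - sin 2x


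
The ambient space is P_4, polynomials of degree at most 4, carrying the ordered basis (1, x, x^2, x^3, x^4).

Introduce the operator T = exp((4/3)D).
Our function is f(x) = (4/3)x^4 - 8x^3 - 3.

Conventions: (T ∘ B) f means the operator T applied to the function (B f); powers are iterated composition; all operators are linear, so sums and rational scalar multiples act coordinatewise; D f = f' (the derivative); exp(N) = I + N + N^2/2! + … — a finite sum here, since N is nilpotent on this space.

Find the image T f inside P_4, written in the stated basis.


g(x) = (4/3)x^4 - (8/9)x^3 - (160/9)x^2 - (2432/81)x - 4313/243

order-1 term: (64/9)x^3 - 32x^2
order-2 term: (128/9)x^2 - (128/3)x
order-3 term: (1024/81)x - 512/27
order-4 term: 1024/243
the series for exp((4/3)D) f terminates at order 4
exp((4/3)D) f = (4/3)x^4 - (8/9)x^3 - (160/9)x^2 - (2432/81)x - 4313/243


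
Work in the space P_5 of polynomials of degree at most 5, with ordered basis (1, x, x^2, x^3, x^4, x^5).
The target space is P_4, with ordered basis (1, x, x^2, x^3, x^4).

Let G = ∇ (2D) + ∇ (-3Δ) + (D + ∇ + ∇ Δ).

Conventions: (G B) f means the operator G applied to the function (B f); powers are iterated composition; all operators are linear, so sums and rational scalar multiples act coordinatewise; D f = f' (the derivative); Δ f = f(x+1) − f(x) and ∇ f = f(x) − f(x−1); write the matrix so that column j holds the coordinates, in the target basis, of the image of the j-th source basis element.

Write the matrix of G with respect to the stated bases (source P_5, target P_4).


image of 1: 0
image of x: 2
image of x^2: 4x - 1
image of x^3: 6x^2 - 3x - 5
image of x^4: 8x^3 - 6x^2 - 20x + 3
image of x^5: 10x^4 - 10x^3 - 50x^2 + 15x - 9
each image's coordinates form column j of the matrix

the matrix is [[0, 2, -1, -5, 3, -9]; [0, 0, 4, -3, -20, 15]; [0, 0, 0, 6, -6, -50]; [0, 0, 0, 0, 8, -10]; [0, 0, 0, 0, 0, 10]] (rows listed top to bottom)


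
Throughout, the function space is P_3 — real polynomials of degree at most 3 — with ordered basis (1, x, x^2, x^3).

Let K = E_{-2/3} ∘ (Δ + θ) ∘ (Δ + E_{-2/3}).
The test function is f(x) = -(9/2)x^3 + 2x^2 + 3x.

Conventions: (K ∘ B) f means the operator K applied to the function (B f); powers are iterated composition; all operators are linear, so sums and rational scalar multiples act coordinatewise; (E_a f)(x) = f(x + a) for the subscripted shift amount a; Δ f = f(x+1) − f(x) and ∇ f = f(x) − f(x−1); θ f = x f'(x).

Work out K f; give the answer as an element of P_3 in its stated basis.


Δ f = -(27/2)x^2 - (19/2)x + 1/2
E_{-2/3} f = -(9/2)x^3 + 11x^2 - (17/3)x + 2/9
(Δ + E_{-2/3}) f = -(9/2)x^3 - (5/2)x^2 - (91/6)x + 13/18
Δ (Δ + E_{-2/3}) f = -(27/2)x^2 - (37/2)x - 133/6
θ (Δ + E_{-2/3}) f = -(27/2)x^3 - 5x^2 - (91/6)x
(Δ + θ) (Δ + E_{-2/3}) f = -(27/2)x^3 - (37/2)x^2 - (101/3)x - 133/6
E_{-2/3} (Δ + θ) (Δ + E_{-2/3}) f = -(27/2)x^3 + (17/2)x^2 - 27x - 71/18

the result is g(x) = -(27/2)x^3 + (17/2)x^2 - 27x - 71/18


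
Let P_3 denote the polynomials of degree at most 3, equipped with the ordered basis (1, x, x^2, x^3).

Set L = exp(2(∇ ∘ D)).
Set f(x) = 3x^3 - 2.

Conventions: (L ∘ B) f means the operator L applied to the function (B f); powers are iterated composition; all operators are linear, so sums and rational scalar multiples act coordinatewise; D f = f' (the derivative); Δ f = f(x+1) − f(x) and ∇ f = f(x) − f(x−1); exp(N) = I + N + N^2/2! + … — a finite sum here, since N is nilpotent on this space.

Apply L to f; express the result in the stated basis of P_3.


order-1 term: 36x - 18
the series for exp(2(∇ ∘ D)) f terminates at order 1
exp(2(∇ ∘ D)) f = 3x^3 + 36x - 20

g(x) = 3x^3 + 36x - 20


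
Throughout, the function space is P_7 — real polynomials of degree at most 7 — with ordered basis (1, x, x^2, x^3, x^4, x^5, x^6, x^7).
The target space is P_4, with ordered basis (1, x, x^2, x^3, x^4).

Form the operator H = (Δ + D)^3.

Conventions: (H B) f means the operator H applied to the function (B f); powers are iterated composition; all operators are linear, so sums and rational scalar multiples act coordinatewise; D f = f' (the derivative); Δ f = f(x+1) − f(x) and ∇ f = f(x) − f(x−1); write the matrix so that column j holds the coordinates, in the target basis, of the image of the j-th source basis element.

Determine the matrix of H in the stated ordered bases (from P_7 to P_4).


image of 1: 0
image of x: 0
image of x^2: 0
image of x^3: 48
image of x^4: 192x + 144
image of x^5: 480x^2 + 720x + 420
image of x^6: 960x^3 + 2160x^2 + 2520x + 1170
image of x^7: 1680x^4 + 5040x^3 + 8820x^2 + 8190x + 3234
each image's coordinates form column j of the matrix

the matrix is [[0, 0, 0, 48, 144, 420, 1170, 3234]; [0, 0, 0, 0, 192, 720, 2520, 8190]; [0, 0, 0, 0, 0, 480, 2160, 8820]; [0, 0, 0, 0, 0, 0, 960, 5040]; [0, 0, 0, 0, 0, 0, 0, 1680]] (rows listed top to bottom)


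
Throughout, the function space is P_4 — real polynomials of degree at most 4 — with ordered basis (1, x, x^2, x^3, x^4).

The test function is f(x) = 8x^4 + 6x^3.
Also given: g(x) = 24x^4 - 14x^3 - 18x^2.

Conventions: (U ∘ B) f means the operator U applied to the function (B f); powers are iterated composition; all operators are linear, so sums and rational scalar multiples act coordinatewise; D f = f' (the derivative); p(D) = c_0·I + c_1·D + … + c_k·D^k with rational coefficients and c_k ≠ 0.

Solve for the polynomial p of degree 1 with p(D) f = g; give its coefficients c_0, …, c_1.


D^0 f = 8x^4 + 6x^3
D^1 f = 32x^3 + 18x^2
matching coefficients of g against c_0 f + c_1 Df + … from the top degree down determines the c_i
solution: c_0 = 3, c_1 = -1

p(D) = 3·I − D, i.e. c_0 = 3, c_1 = -1


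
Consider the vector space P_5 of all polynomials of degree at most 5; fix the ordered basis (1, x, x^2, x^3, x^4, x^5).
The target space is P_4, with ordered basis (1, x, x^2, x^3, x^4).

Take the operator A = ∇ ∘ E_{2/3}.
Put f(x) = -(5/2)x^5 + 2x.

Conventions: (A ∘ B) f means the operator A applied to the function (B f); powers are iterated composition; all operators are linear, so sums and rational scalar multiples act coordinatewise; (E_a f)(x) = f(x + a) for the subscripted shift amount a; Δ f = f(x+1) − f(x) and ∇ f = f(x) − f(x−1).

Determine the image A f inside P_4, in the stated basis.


the result is g(x) = -(25/2)x^4 - (25/3)x^3 - (25/3)x^2 - (125/54)x + 269/162

E_{2/3} f = -(5/2)x^5 - (25/3)x^4 - (100/9)x^3 - (200/27)x^2 - (38/81)x + 244/243
∇ E_{2/3} f = -(25/2)x^4 - (25/3)x^3 - (25/3)x^2 - (125/54)x + 269/162


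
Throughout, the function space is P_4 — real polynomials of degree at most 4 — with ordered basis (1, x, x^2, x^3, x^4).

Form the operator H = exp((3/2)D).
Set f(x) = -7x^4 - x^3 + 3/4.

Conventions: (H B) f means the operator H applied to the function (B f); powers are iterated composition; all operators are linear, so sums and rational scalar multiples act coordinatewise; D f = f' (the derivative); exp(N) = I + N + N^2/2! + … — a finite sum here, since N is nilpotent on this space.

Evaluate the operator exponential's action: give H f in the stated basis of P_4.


order-1 term: -42x^3 - (9/2)x^2
order-2 term: -(189/2)x^2 - (27/4)x
order-3 term: -(189/2)x - 27/8
order-4 term: -567/16
the series for exp((3/2)D) f terminates at order 4
exp((3/2)D) f = -7x^4 - 43x^3 - 99x^2 - (405/4)x - 609/16

g(x) = -7x^4 - 43x^3 - 99x^2 - (405/4)x - 609/16


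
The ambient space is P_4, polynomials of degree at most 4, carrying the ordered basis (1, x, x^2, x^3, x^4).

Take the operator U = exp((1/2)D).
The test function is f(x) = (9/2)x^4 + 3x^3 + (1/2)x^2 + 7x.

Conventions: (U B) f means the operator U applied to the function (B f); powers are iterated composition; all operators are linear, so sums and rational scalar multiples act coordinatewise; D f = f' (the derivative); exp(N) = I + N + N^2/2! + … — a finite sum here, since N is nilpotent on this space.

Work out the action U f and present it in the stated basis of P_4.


the image equals g(x) = (9/2)x^4 + 12x^3 + (47/4)x^2 + 12x + 137/32

order-1 term: 9x^3 + (9/2)x^2 + (1/2)x + 7/2
order-2 term: (27/4)x^2 + (9/4)x + 1/8
order-3 term: (9/4)x + 3/8
order-4 term: 9/32
the series for exp((1/2)D) f terminates at order 4
exp((1/2)D) f = (9/2)x^4 + 12x^3 + (47/4)x^2 + 12x + 137/32


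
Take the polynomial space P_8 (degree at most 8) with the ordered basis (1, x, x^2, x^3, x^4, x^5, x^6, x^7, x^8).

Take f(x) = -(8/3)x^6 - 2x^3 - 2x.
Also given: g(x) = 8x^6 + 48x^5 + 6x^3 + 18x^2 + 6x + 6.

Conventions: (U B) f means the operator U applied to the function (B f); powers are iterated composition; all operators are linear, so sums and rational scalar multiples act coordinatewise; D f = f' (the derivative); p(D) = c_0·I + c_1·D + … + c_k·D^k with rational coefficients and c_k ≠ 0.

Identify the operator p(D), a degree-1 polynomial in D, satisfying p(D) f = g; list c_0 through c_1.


p(D) = -3·I − 3·D, i.e. c_0 = -3, c_1 = -3

D^0 f = -(8/3)x^6 - 2x^3 - 2x
D^1 f = -16x^5 - 6x^2 - 2
matching coefficients of g against c_0 f + c_1 Df + … from the top degree down determines the c_i
solution: c_0 = -3, c_1 = -3


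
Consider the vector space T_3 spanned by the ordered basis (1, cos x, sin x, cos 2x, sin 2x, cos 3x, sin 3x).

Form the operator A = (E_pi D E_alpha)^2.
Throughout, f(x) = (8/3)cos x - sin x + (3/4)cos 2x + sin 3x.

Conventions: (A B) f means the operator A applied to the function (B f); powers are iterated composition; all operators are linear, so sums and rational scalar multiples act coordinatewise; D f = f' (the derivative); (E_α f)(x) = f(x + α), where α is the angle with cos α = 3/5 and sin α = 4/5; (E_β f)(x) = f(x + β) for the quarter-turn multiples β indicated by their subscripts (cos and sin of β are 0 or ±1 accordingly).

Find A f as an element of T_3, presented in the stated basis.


E_alpha f = (4/5)cos x - (41/15)sin x - (21/100)cos 2x - (18/25)sin 2x + (44/125)cos 3x - (117/125)sin 3x
D E_alpha f = -(41/15)cos x - (4/5)sin x - (36/25)cos 2x + (21/50)sin 2x - (351/125)cos 3x - (132/125)sin 3x
E_pi D E_alpha f = (41/15)cos x + (4/5)sin x - (36/25)cos 2x + (21/50)sin 2x + (351/125)cos 3x + (132/125)sin 3x
E_alpha (E_pi D E_alpha) f = (57/25)cos x - (128/75)sin x + (504/625)cos 2x + (1581/1250)sin 2x - (35259/15625)cos 3x - (30888/15625)sin 3x
D E_alpha (E_pi D E_alpha) f = -(128/75)cos x - (57/25)sin x + (1581/625)cos 2x - (1008/625)sin 2x - (92664/15625)cos 3x + (105777/15625)sin 3x
E_pi D E_alpha (E_pi D E_alpha) f = (128/75)cos x + (57/25)sin x + (1581/625)cos 2x - (1008/625)sin 2x + (92664/15625)cos 3x - (105777/15625)sin 3x

the result is g(x) = (128/75)cos x + (57/25)sin x + (1581/625)cos 2x - (1008/625)sin 2x + (92664/15625)cos 3x - (105777/15625)sin 3x


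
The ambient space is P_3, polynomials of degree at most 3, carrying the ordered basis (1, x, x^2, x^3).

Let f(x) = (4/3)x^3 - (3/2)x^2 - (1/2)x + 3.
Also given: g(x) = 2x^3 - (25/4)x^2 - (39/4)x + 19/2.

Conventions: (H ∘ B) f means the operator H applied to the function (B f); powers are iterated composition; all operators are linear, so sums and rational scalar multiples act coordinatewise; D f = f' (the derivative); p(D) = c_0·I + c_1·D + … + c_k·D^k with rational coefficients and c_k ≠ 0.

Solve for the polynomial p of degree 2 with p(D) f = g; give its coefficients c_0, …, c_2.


p(D) = (3/2)·I − D − (3/2)·D^2, i.e. c_0 = 3/2, c_1 = -1, c_2 = -3/2

D^0 f = (4/3)x^3 - (3/2)x^2 - (1/2)x + 3
D^1 f = 4x^2 - 3x - 1/2
D^2 f = 8x - 3
matching coefficients of g against c_0 f + c_1 Df + … from the top degree down determines the c_i
solution: c_0 = 3/2, c_1 = -1, c_2 = -3/2


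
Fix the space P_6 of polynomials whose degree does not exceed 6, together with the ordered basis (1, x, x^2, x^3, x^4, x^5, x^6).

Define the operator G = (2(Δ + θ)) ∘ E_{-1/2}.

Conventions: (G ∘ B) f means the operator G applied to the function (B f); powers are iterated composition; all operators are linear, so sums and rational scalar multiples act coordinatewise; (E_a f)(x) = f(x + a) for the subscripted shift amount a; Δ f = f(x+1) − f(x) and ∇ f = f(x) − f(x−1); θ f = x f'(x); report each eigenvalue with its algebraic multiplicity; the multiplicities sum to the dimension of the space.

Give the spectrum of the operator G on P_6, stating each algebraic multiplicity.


λ = 0 (multiplicity 1), λ = 2 (multiplicity 1), λ = 4 (multiplicity 1), λ = 6 (multiplicity 1), λ = 8 (multiplicity 1), λ = 10 (multiplicity 1), λ = 12 (multiplicity 1)

image of 1: 0
image of x: 2x + 2
image of x^2: 4x^2 + 2x
image of x^3: 6x^3 + (3/2)x + 1/2
image of x^4: 8x^4 - 4x^3 + 6x^2 + x
image of x^5: 10x^5 - 10x^4 + 15x^3 + (5/8)x + 1/8
image of x^6: 12x^6 - 18x^5 + 30x^4 - 5x^3 + (15/4)x^2 + (3/8)x
the matrix is upper triangular; its diagonal is (0, 2, 4, 6, 8, 10, 12)
for a triangular matrix the eigenvalues are the diagonal entries, with algebraic multiplicity their repetition count


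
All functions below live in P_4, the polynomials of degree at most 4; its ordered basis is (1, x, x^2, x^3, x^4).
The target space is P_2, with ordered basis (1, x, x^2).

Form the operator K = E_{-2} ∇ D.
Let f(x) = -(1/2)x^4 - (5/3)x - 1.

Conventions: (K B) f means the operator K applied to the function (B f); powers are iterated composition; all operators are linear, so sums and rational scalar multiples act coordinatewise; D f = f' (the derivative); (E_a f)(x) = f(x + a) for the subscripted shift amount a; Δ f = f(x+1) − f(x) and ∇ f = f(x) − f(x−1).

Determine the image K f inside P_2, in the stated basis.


D f = -2x^3 - 5/3
∇ D f = -6x^2 + 6x - 2
E_{-2} ∇ D f = -6x^2 + 30x - 38

the image equals g(x) = -6x^2 + 30x - 38


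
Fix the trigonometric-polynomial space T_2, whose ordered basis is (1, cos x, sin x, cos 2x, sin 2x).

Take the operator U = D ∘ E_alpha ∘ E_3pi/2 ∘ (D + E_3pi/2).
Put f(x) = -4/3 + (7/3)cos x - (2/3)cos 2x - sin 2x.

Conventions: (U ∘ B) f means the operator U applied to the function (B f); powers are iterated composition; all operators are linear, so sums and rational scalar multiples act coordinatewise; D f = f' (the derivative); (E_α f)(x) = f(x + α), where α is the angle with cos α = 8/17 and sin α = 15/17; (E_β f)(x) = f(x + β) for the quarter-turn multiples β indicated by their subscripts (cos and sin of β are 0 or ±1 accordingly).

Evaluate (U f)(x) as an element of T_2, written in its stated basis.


the image equals g(x) = (334/867)cos 2x + (4648/867)sin 2x

D f = -(7/3)sin x - 2cos 2x + (4/3)sin 2x
E_3pi/2 f = -4/3 + (7/3)sin x + (2/3)cos 2x + sin 2x
(D + E_3pi/2) f = -4/3 - (4/3)cos 2x + (7/3)sin 2x
E_3pi/2 (D + E_3pi/2) f = -4/3 + (4/3)cos 2x - (7/3)sin 2x
E_alpha E_3pi/2 (D + E_3pi/2) f = -4/3 - (2324/867)cos 2x + (167/867)sin 2x
D E_alpha E_3pi/2 (D + E_3pi/2) f = (334/867)cos 2x + (4648/867)sin 2x


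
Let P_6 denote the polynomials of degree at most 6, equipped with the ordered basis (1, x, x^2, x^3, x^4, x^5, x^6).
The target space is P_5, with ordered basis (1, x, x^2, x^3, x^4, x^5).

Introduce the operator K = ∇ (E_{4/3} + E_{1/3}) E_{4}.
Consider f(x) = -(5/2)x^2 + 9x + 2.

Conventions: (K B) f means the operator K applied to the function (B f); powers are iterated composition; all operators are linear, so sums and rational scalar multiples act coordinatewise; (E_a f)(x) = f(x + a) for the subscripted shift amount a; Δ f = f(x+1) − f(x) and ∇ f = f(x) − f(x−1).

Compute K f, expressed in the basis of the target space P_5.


E_{4} f = -(5/2)x^2 - 11x - 2
E_{4/3} E_{4} f = -(5/2)x^2 - (53/3)x - 190/9
E_{1/3} E_{4} f = -(5/2)x^2 - (38/3)x - 107/18
(E_{4/3} + E_{1/3}) E_{4} f = -5x^2 - (91/3)x - 487/18
∇ (E_{4/3} + E_{1/3}) E_{4} f = -10x - 76/3

the image equals g(x) = -10x - 76/3


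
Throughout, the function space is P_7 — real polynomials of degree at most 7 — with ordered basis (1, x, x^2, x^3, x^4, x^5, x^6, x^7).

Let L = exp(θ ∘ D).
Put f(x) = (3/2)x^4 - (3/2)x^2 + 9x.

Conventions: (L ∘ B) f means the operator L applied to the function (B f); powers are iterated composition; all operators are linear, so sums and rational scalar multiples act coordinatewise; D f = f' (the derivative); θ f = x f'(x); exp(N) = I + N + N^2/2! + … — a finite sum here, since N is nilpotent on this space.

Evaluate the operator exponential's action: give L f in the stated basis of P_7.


the result is g(x) = (3/2)x^4 + 18x^3 + (105/2)x^2 + 42x

order-1 term: 18x^3 - 3x
order-2 term: 54x^2
order-3 term: 36x
the series for exp(θ ∘ D) f terminates at order 3
exp(θ ∘ D) f = (3/2)x^4 + 18x^3 + (105/2)x^2 + 42x


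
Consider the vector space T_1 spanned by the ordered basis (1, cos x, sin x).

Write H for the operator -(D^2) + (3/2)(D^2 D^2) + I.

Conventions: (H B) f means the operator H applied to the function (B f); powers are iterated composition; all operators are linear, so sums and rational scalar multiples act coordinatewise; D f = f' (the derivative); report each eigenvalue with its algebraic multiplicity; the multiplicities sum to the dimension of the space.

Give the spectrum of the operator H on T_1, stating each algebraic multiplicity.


λ = 1 (multiplicity 1), λ = 7/2 (multiplicity 2)

image of 1: 1
image of cos x: (7/2)cos x
image of sin x: (7/2)sin x
the matrix is diagonal; its diagonal is (1, 7/2, 7/2)
for a triangular matrix the eigenvalues are the diagonal entries, with algebraic multiplicity their repetition count


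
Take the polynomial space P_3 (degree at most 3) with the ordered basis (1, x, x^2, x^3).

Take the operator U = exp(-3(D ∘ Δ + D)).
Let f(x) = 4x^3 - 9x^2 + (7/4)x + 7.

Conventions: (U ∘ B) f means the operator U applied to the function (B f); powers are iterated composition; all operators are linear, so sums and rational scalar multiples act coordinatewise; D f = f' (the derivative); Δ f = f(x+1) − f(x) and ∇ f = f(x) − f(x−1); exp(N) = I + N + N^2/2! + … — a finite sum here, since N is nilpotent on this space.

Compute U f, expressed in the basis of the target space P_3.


order-1 term: -36x^2 - 18x + 51/4
order-2 term: 108x + 135
order-3 term: -108
the series for exp(-3(D ∘ Δ + D)) f terminates at order 3
exp(-3(D ∘ Δ + D)) f = 4x^3 - 45x^2 + (367/4)x + 187/4

the image equals g(x) = 4x^3 - 45x^2 + (367/4)x + 187/4


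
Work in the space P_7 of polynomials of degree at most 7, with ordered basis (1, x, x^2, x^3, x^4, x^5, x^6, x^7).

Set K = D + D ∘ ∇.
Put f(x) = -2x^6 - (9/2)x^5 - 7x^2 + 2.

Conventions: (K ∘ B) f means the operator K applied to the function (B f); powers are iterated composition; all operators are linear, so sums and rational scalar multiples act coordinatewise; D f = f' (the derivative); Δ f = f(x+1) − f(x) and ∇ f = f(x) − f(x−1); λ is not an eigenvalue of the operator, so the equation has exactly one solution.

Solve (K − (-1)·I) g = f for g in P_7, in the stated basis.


g(x) = -2x^6 + (15/2)x^5 + (45/2)x^4 - 360x^3 + 1148x^2 - 76x - 6677/2

write g with unknown coordinates in the stated basis and equate coefficients in (K − (-1)·I) g = f
solving from the highest basis element down gives g = -2x^6 + (15/2)x^5 + (45/2)x^4 - 360x^3 + 1148x^2 - 76x - 6677/2
check: K g = -12x^5 - (45/2)x^4 + 360x^3 - 1155x^2 + 76x + 6681/2
so K g − (-1)·g = -2x^6 - (9/2)x^5 - 7x^2 + 2 = f ✓


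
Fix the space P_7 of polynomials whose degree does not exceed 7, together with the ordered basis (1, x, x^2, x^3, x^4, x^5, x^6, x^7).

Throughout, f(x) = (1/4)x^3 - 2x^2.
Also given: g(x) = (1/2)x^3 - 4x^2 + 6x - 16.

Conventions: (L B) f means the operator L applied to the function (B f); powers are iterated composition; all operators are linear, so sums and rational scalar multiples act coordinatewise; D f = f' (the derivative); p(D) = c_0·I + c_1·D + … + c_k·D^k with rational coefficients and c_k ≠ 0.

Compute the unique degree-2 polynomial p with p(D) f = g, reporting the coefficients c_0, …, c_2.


D^0 f = (1/4)x^3 - 2x^2
D^1 f = (3/4)x^2 - 4x
D^2 f = (3/2)x - 4
matching coefficients of g against c_0 f + c_1 Df + … from the top degree down determines the c_i
solution: c_0 = 2, c_1 = 0, c_2 = 4

c_0 = 2, c_1 = 0, c_2 = 4


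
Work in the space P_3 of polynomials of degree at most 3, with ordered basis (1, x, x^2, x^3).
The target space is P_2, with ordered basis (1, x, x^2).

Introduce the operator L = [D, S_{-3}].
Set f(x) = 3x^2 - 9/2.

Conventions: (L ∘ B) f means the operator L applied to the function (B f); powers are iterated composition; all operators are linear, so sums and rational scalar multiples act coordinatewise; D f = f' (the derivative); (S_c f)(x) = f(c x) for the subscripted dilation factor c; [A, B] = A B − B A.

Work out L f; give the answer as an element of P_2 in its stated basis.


the image equals g(x) = 72x

S_{-3} f = 27x^2 - 9/2
D S_{-3} f = 54x
D f = 6x
S_{-3} D f = -18x
[D, S_{-3}] f = 72x


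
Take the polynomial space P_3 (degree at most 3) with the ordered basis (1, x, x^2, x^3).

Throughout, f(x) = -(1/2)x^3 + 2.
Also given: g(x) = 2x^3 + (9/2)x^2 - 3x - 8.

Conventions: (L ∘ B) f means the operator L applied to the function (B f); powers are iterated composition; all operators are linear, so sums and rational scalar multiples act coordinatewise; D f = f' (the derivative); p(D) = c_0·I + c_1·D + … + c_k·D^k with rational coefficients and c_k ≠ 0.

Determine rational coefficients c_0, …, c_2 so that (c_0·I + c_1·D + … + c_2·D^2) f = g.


c_0 = -4, c_1 = -3, c_2 = 1

D^0 f = -(1/2)x^3 + 2
D^1 f = -(3/2)x^2
D^2 f = -3x
matching coefficients of g against c_0 f + c_1 Df + … from the top degree down determines the c_i
solution: c_0 = -4, c_1 = -3, c_2 = 1


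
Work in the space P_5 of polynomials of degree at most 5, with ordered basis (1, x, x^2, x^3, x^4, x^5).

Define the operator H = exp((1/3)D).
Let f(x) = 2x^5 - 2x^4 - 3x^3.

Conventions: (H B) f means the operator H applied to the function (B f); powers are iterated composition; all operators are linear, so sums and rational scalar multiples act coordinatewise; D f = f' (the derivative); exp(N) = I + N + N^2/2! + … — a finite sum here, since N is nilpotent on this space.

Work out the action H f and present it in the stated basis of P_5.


g(x) = 2x^5 + (4/3)x^4 - (31/9)x^3 - (97/27)x^2 - (95/81)x - 31/243

order-1 term: (10/3)x^4 - (8/3)x^3 - 3x^2
order-2 term: (20/9)x^3 - (4/3)x^2 - x
order-3 term: (20/27)x^2 - (8/27)x - 1/9
order-4 term: (10/81)x - 2/81
order-5 term: 2/243
the series for exp((1/3)D) f terminates at order 5
exp((1/3)D) f = 2x^5 + (4/3)x^4 - (31/9)x^3 - (97/27)x^2 - (95/81)x - 31/243


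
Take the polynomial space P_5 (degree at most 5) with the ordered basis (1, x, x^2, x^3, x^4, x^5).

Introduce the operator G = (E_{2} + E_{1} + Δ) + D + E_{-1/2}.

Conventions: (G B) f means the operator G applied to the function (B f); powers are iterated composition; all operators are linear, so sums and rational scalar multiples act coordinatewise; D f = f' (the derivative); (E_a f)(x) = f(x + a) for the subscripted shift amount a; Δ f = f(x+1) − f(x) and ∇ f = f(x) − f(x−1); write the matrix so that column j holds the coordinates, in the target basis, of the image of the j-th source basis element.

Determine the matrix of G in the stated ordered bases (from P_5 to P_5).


image of 1: 3
image of x: 3x + 9/2
image of x^2: 3x^2 + 9x + 25/4
image of x^3: 3x^3 + (27/2)x^2 + (75/4)x + 79/8
image of x^4: 3x^4 + 18x^3 + (75/2)x^2 + (79/2)x + 289/16
image of x^5: 3x^5 + (45/2)x^4 + (125/2)x^3 + (395/4)x^2 + (1445/16)x + 1087/32
each image's coordinates form column j of the matrix

the matrix is [[3, 9/2, 25/4, 79/8, 289/16, 1087/32]; [0, 3, 9, 75/4, 79/2, 1445/16]; [0, 0, 3, 27/2, 75/2, 395/4]; [0, 0, 0, 3, 18, 125/2]; [0, 0, 0, 0, 3, 45/2]; [0, 0, 0, 0, 0, 3]] (rows listed top to bottom)


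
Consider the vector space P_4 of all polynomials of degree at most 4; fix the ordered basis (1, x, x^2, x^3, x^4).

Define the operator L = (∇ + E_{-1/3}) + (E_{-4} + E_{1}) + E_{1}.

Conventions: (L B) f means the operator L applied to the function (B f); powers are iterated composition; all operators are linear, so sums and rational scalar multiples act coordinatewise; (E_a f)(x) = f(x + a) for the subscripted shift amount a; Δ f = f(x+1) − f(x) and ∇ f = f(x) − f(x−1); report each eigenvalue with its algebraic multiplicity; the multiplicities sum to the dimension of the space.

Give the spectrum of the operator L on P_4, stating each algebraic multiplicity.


image of 1: 4
image of x: 4x - 4/3
image of x^2: 4x^2 - (8/3)x + 154/9
image of x^3: 4x^3 - 4x^2 + (154/3)x - 1648/27
image of x^4: 4x^4 - (16/3)x^3 + (308/3)x^2 - (6592/27)x + 20818/81
the matrix is upper triangular; its diagonal is (4, 4, 4, 4, 4)
for a triangular matrix the eigenvalues are the diagonal entries, with algebraic multiplicity their repetition count

λ = 4 (multiplicity 5)


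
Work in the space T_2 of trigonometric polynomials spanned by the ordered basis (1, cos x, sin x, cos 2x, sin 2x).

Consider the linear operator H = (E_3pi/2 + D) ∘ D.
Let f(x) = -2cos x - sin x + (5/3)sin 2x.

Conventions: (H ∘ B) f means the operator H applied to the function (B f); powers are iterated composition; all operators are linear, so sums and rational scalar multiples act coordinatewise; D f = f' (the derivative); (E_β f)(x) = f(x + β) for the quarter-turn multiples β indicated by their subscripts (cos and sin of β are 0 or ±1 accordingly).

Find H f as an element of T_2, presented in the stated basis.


the result is g(x) = -(10/3)cos 2x - (20/3)sin 2x

D f = -cos x + 2sin x + (10/3)cos 2x
E_3pi/2 D f = -2cos x - sin x - (10/3)cos 2x
D D f = 2cos x + sin x - (20/3)sin 2x
(E_3pi/2 + D) D f = -(10/3)cos 2x - (20/3)sin 2x


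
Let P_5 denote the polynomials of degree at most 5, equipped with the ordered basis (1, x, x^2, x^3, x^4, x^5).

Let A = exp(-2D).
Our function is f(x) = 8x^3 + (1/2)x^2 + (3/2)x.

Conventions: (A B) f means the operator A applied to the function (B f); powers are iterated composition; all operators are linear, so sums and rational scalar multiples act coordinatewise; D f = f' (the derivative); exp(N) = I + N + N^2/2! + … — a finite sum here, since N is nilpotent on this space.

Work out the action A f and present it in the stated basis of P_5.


order-1 term: -48x^2 - 2x - 3
order-2 term: 96x + 2
order-3 term: -64
the series for exp(-2D) f terminates at order 3
exp(-2D) f = 8x^3 - (95/2)x^2 + (191/2)x - 65

g(x) = 8x^3 - (95/2)x^2 + (191/2)x - 65


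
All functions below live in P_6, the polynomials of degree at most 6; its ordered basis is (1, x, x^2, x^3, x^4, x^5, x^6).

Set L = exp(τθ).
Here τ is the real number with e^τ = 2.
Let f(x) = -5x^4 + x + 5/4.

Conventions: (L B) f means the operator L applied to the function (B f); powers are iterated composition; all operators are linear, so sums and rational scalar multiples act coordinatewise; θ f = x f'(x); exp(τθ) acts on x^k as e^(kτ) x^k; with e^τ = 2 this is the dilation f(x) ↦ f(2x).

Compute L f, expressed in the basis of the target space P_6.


the result is g(x) = -80x^4 + 2x + 5/4

exp(τθ) x^k = e^(kτ) x^k; with e^τ = 2 this sends x^k to 2^k x^k
x ↦ 2 x
x^4 ↦ 16 x^4
applying this coordinatewise to f: exp(τθ) f = -80x^4 + 2x + 5/4


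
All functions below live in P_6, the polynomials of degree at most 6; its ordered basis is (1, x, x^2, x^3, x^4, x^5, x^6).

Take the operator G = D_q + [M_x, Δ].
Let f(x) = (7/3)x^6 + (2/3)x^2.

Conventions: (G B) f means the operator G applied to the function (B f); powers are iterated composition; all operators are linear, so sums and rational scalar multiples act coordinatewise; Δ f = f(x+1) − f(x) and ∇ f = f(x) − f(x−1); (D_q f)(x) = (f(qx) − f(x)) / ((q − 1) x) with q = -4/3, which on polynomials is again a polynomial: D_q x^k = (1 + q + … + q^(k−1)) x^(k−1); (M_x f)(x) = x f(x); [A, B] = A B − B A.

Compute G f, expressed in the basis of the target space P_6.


the result is g(x) = -(7/3)x^6 - (13573/729)x^5 - 35x^4 - (140/3)x^3 - (107/3)x^2 - (140/9)x - 3

D_q f = -(3367/729)x^5 - (2/9)x
Δ f = 14x^5 + 35x^4 + (140/3)x^3 + 35x^2 + (46/3)x + 3
M_x Δ f = 14x^6 + 35x^5 + (140/3)x^4 + 35x^3 + (46/3)x^2 + 3x
M_x f = (7/3)x^7 + (2/3)x^3
Δ M_x f = (49/3)x^6 + 49x^5 + (245/3)x^4 + (245/3)x^3 + 51x^2 + (55/3)x + 3
[M_x, Δ] f = -(7/3)x^6 - 14x^5 - 35x^4 - (140/3)x^3 - (107/3)x^2 - (46/3)x - 3
(D_q + [M_x, Δ]) f = -(7/3)x^6 - (13573/729)x^5 - 35x^4 - (140/3)x^3 - (107/3)x^2 - (140/9)x - 3


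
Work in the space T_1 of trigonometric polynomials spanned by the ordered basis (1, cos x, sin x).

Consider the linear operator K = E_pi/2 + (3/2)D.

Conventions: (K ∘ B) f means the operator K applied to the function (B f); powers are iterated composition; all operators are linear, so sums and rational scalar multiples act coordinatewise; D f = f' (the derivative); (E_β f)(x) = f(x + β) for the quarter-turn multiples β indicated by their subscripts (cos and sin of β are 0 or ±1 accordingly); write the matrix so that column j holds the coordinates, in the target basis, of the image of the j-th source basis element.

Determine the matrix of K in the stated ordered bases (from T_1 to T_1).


image of 1: 1
image of cos x: -(5/2)sin x
image of sin x: (5/2)cos x
each image's coordinates form column j of the matrix

the matrix is [[1, 0, 0]; [0, 0, 5/2]; [0, -5/2, 0]] (rows listed top to bottom)


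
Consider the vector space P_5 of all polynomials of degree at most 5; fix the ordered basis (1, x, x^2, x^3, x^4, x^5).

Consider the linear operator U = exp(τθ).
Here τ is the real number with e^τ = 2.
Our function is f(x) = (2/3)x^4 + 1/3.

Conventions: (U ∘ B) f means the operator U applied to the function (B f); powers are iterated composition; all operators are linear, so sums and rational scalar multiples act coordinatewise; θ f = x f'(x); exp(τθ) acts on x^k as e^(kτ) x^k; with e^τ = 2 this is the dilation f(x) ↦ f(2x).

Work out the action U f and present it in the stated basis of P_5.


g(x) = (32/3)x^4 + 1/3

exp(τθ) x^k = e^(kτ) x^k; with e^τ = 2 this sends x^k to 2^k x^k
x^4 ↦ 16 x^4
applying this coordinatewise to f: exp(τθ) f = (32/3)x^4 + 1/3
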